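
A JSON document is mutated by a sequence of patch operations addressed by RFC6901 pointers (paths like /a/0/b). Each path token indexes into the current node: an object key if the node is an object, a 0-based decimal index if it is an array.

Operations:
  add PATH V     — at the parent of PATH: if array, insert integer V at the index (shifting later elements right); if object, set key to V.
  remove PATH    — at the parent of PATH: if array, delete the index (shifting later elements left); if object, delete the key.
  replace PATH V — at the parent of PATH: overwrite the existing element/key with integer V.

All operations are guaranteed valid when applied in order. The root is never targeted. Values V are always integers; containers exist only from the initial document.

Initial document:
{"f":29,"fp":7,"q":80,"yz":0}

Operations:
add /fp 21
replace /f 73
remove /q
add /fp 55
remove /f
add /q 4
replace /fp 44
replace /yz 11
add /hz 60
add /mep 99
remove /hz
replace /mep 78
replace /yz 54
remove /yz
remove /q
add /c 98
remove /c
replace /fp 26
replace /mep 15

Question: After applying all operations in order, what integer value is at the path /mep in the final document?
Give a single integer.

Answer: 15

Derivation:
After op 1 (add /fp 21): {"f":29,"fp":21,"q":80,"yz":0}
After op 2 (replace /f 73): {"f":73,"fp":21,"q":80,"yz":0}
After op 3 (remove /q): {"f":73,"fp":21,"yz":0}
After op 4 (add /fp 55): {"f":73,"fp":55,"yz":0}
After op 5 (remove /f): {"fp":55,"yz":0}
After op 6 (add /q 4): {"fp":55,"q":4,"yz":0}
After op 7 (replace /fp 44): {"fp":44,"q":4,"yz":0}
After op 8 (replace /yz 11): {"fp":44,"q":4,"yz":11}
After op 9 (add /hz 60): {"fp":44,"hz":60,"q":4,"yz":11}
After op 10 (add /mep 99): {"fp":44,"hz":60,"mep":99,"q":4,"yz":11}
After op 11 (remove /hz): {"fp":44,"mep":99,"q":4,"yz":11}
After op 12 (replace /mep 78): {"fp":44,"mep":78,"q":4,"yz":11}
After op 13 (replace /yz 54): {"fp":44,"mep":78,"q":4,"yz":54}
After op 14 (remove /yz): {"fp":44,"mep":78,"q":4}
After op 15 (remove /q): {"fp":44,"mep":78}
After op 16 (add /c 98): {"c":98,"fp":44,"mep":78}
After op 17 (remove /c): {"fp":44,"mep":78}
After op 18 (replace /fp 26): {"fp":26,"mep":78}
After op 19 (replace /mep 15): {"fp":26,"mep":15}
Value at /mep: 15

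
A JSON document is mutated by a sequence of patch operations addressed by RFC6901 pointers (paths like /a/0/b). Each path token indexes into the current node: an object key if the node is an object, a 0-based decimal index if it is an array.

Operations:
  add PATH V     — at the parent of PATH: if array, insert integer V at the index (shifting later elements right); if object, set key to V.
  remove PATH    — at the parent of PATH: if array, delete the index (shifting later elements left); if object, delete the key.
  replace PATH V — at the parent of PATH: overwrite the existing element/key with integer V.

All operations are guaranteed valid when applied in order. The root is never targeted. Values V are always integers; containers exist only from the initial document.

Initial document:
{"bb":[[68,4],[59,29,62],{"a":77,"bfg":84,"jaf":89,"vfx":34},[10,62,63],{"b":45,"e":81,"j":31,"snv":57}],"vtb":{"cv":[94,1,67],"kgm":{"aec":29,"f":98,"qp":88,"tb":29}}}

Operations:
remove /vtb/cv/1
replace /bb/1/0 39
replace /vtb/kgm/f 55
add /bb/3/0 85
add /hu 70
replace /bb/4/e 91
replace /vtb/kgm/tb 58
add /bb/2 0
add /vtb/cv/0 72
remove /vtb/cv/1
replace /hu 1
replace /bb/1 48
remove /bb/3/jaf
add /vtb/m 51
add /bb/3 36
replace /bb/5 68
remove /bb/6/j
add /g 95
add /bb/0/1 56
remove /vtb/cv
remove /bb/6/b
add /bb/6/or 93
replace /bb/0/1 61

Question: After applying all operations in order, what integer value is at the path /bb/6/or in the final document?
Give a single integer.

Answer: 93

Derivation:
After op 1 (remove /vtb/cv/1): {"bb":[[68,4],[59,29,62],{"a":77,"bfg":84,"jaf":89,"vfx":34},[10,62,63],{"b":45,"e":81,"j":31,"snv":57}],"vtb":{"cv":[94,67],"kgm":{"aec":29,"f":98,"qp":88,"tb":29}}}
After op 2 (replace /bb/1/0 39): {"bb":[[68,4],[39,29,62],{"a":77,"bfg":84,"jaf":89,"vfx":34},[10,62,63],{"b":45,"e":81,"j":31,"snv":57}],"vtb":{"cv":[94,67],"kgm":{"aec":29,"f":98,"qp":88,"tb":29}}}
After op 3 (replace /vtb/kgm/f 55): {"bb":[[68,4],[39,29,62],{"a":77,"bfg":84,"jaf":89,"vfx":34},[10,62,63],{"b":45,"e":81,"j":31,"snv":57}],"vtb":{"cv":[94,67],"kgm":{"aec":29,"f":55,"qp":88,"tb":29}}}
After op 4 (add /bb/3/0 85): {"bb":[[68,4],[39,29,62],{"a":77,"bfg":84,"jaf":89,"vfx":34},[85,10,62,63],{"b":45,"e":81,"j":31,"snv":57}],"vtb":{"cv":[94,67],"kgm":{"aec":29,"f":55,"qp":88,"tb":29}}}
After op 5 (add /hu 70): {"bb":[[68,4],[39,29,62],{"a":77,"bfg":84,"jaf":89,"vfx":34},[85,10,62,63],{"b":45,"e":81,"j":31,"snv":57}],"hu":70,"vtb":{"cv":[94,67],"kgm":{"aec":29,"f":55,"qp":88,"tb":29}}}
After op 6 (replace /bb/4/e 91): {"bb":[[68,4],[39,29,62],{"a":77,"bfg":84,"jaf":89,"vfx":34},[85,10,62,63],{"b":45,"e":91,"j":31,"snv":57}],"hu":70,"vtb":{"cv":[94,67],"kgm":{"aec":29,"f":55,"qp":88,"tb":29}}}
After op 7 (replace /vtb/kgm/tb 58): {"bb":[[68,4],[39,29,62],{"a":77,"bfg":84,"jaf":89,"vfx":34},[85,10,62,63],{"b":45,"e":91,"j":31,"snv":57}],"hu":70,"vtb":{"cv":[94,67],"kgm":{"aec":29,"f":55,"qp":88,"tb":58}}}
After op 8 (add /bb/2 0): {"bb":[[68,4],[39,29,62],0,{"a":77,"bfg":84,"jaf":89,"vfx":34},[85,10,62,63],{"b":45,"e":91,"j":31,"snv":57}],"hu":70,"vtb":{"cv":[94,67],"kgm":{"aec":29,"f":55,"qp":88,"tb":58}}}
After op 9 (add /vtb/cv/0 72): {"bb":[[68,4],[39,29,62],0,{"a":77,"bfg":84,"jaf":89,"vfx":34},[85,10,62,63],{"b":45,"e":91,"j":31,"snv":57}],"hu":70,"vtb":{"cv":[72,94,67],"kgm":{"aec":29,"f":55,"qp":88,"tb":58}}}
After op 10 (remove /vtb/cv/1): {"bb":[[68,4],[39,29,62],0,{"a":77,"bfg":84,"jaf":89,"vfx":34},[85,10,62,63],{"b":45,"e":91,"j":31,"snv":57}],"hu":70,"vtb":{"cv":[72,67],"kgm":{"aec":29,"f":55,"qp":88,"tb":58}}}
After op 11 (replace /hu 1): {"bb":[[68,4],[39,29,62],0,{"a":77,"bfg":84,"jaf":89,"vfx":34},[85,10,62,63],{"b":45,"e":91,"j":31,"snv":57}],"hu":1,"vtb":{"cv":[72,67],"kgm":{"aec":29,"f":55,"qp":88,"tb":58}}}
After op 12 (replace /bb/1 48): {"bb":[[68,4],48,0,{"a":77,"bfg":84,"jaf":89,"vfx":34},[85,10,62,63],{"b":45,"e":91,"j":31,"snv":57}],"hu":1,"vtb":{"cv":[72,67],"kgm":{"aec":29,"f":55,"qp":88,"tb":58}}}
After op 13 (remove /bb/3/jaf): {"bb":[[68,4],48,0,{"a":77,"bfg":84,"vfx":34},[85,10,62,63],{"b":45,"e":91,"j":31,"snv":57}],"hu":1,"vtb":{"cv":[72,67],"kgm":{"aec":29,"f":55,"qp":88,"tb":58}}}
After op 14 (add /vtb/m 51): {"bb":[[68,4],48,0,{"a":77,"bfg":84,"vfx":34},[85,10,62,63],{"b":45,"e":91,"j":31,"snv":57}],"hu":1,"vtb":{"cv":[72,67],"kgm":{"aec":29,"f":55,"qp":88,"tb":58},"m":51}}
After op 15 (add /bb/3 36): {"bb":[[68,4],48,0,36,{"a":77,"bfg":84,"vfx":34},[85,10,62,63],{"b":45,"e":91,"j":31,"snv":57}],"hu":1,"vtb":{"cv":[72,67],"kgm":{"aec":29,"f":55,"qp":88,"tb":58},"m":51}}
After op 16 (replace /bb/5 68): {"bb":[[68,4],48,0,36,{"a":77,"bfg":84,"vfx":34},68,{"b":45,"e":91,"j":31,"snv":57}],"hu":1,"vtb":{"cv":[72,67],"kgm":{"aec":29,"f":55,"qp":88,"tb":58},"m":51}}
After op 17 (remove /bb/6/j): {"bb":[[68,4],48,0,36,{"a":77,"bfg":84,"vfx":34},68,{"b":45,"e":91,"snv":57}],"hu":1,"vtb":{"cv":[72,67],"kgm":{"aec":29,"f":55,"qp":88,"tb":58},"m":51}}
After op 18 (add /g 95): {"bb":[[68,4],48,0,36,{"a":77,"bfg":84,"vfx":34},68,{"b":45,"e":91,"snv":57}],"g":95,"hu":1,"vtb":{"cv":[72,67],"kgm":{"aec":29,"f":55,"qp":88,"tb":58},"m":51}}
After op 19 (add /bb/0/1 56): {"bb":[[68,56,4],48,0,36,{"a":77,"bfg":84,"vfx":34},68,{"b":45,"e":91,"snv":57}],"g":95,"hu":1,"vtb":{"cv":[72,67],"kgm":{"aec":29,"f":55,"qp":88,"tb":58},"m":51}}
After op 20 (remove /vtb/cv): {"bb":[[68,56,4],48,0,36,{"a":77,"bfg":84,"vfx":34},68,{"b":45,"e":91,"snv":57}],"g":95,"hu":1,"vtb":{"kgm":{"aec":29,"f":55,"qp":88,"tb":58},"m":51}}
After op 21 (remove /bb/6/b): {"bb":[[68,56,4],48,0,36,{"a":77,"bfg":84,"vfx":34},68,{"e":91,"snv":57}],"g":95,"hu":1,"vtb":{"kgm":{"aec":29,"f":55,"qp":88,"tb":58},"m":51}}
After op 22 (add /bb/6/or 93): {"bb":[[68,56,4],48,0,36,{"a":77,"bfg":84,"vfx":34},68,{"e":91,"or":93,"snv":57}],"g":95,"hu":1,"vtb":{"kgm":{"aec":29,"f":55,"qp":88,"tb":58},"m":51}}
After op 23 (replace /bb/0/1 61): {"bb":[[68,61,4],48,0,36,{"a":77,"bfg":84,"vfx":34},68,{"e":91,"or":93,"snv":57}],"g":95,"hu":1,"vtb":{"kgm":{"aec":29,"f":55,"qp":88,"tb":58},"m":51}}
Value at /bb/6/or: 93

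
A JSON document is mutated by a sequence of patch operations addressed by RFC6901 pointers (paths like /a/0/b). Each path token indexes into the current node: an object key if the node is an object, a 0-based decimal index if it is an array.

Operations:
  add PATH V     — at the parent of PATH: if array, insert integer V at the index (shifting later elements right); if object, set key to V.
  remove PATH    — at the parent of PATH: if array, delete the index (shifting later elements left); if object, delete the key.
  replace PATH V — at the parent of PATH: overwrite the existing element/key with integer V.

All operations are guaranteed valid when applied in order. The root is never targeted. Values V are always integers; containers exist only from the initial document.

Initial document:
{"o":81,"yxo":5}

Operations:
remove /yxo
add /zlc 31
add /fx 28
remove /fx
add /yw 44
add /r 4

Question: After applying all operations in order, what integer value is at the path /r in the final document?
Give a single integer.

After op 1 (remove /yxo): {"o":81}
After op 2 (add /zlc 31): {"o":81,"zlc":31}
After op 3 (add /fx 28): {"fx":28,"o":81,"zlc":31}
After op 4 (remove /fx): {"o":81,"zlc":31}
After op 5 (add /yw 44): {"o":81,"yw":44,"zlc":31}
After op 6 (add /r 4): {"o":81,"r":4,"yw":44,"zlc":31}
Value at /r: 4

Answer: 4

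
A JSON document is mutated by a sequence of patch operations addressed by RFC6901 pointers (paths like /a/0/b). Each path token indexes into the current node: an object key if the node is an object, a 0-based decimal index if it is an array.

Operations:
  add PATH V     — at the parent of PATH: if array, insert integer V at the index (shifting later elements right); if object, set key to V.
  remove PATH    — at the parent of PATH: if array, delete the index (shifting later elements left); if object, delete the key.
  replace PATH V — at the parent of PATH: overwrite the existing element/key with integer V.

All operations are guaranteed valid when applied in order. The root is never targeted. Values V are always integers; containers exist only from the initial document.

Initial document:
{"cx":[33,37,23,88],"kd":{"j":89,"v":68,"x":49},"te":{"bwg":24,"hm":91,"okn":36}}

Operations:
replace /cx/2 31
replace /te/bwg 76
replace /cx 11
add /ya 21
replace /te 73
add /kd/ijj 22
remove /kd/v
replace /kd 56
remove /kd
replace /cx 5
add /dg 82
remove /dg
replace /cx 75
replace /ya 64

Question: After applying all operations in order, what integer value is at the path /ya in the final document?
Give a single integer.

Answer: 64

Derivation:
After op 1 (replace /cx/2 31): {"cx":[33,37,31,88],"kd":{"j":89,"v":68,"x":49},"te":{"bwg":24,"hm":91,"okn":36}}
After op 2 (replace /te/bwg 76): {"cx":[33,37,31,88],"kd":{"j":89,"v":68,"x":49},"te":{"bwg":76,"hm":91,"okn":36}}
After op 3 (replace /cx 11): {"cx":11,"kd":{"j":89,"v":68,"x":49},"te":{"bwg":76,"hm":91,"okn":36}}
After op 4 (add /ya 21): {"cx":11,"kd":{"j":89,"v":68,"x":49},"te":{"bwg":76,"hm":91,"okn":36},"ya":21}
After op 5 (replace /te 73): {"cx":11,"kd":{"j":89,"v":68,"x":49},"te":73,"ya":21}
After op 6 (add /kd/ijj 22): {"cx":11,"kd":{"ijj":22,"j":89,"v":68,"x":49},"te":73,"ya":21}
After op 7 (remove /kd/v): {"cx":11,"kd":{"ijj":22,"j":89,"x":49},"te":73,"ya":21}
After op 8 (replace /kd 56): {"cx":11,"kd":56,"te":73,"ya":21}
After op 9 (remove /kd): {"cx":11,"te":73,"ya":21}
After op 10 (replace /cx 5): {"cx":5,"te":73,"ya":21}
After op 11 (add /dg 82): {"cx":5,"dg":82,"te":73,"ya":21}
After op 12 (remove /dg): {"cx":5,"te":73,"ya":21}
After op 13 (replace /cx 75): {"cx":75,"te":73,"ya":21}
After op 14 (replace /ya 64): {"cx":75,"te":73,"ya":64}
Value at /ya: 64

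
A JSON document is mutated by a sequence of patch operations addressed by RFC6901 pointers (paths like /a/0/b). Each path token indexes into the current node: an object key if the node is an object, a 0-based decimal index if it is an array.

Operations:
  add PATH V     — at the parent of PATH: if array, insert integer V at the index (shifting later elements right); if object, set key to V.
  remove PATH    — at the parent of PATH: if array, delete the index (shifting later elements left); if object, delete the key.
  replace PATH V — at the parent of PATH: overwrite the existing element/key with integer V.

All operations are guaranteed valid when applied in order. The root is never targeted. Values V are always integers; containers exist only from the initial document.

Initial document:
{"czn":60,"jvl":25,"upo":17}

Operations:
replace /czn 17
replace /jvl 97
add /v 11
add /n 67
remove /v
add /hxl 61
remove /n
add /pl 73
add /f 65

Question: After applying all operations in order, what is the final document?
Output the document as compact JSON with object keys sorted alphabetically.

After op 1 (replace /czn 17): {"czn":17,"jvl":25,"upo":17}
After op 2 (replace /jvl 97): {"czn":17,"jvl":97,"upo":17}
After op 3 (add /v 11): {"czn":17,"jvl":97,"upo":17,"v":11}
After op 4 (add /n 67): {"czn":17,"jvl":97,"n":67,"upo":17,"v":11}
After op 5 (remove /v): {"czn":17,"jvl":97,"n":67,"upo":17}
After op 6 (add /hxl 61): {"czn":17,"hxl":61,"jvl":97,"n":67,"upo":17}
After op 7 (remove /n): {"czn":17,"hxl":61,"jvl":97,"upo":17}
After op 8 (add /pl 73): {"czn":17,"hxl":61,"jvl":97,"pl":73,"upo":17}
After op 9 (add /f 65): {"czn":17,"f":65,"hxl":61,"jvl":97,"pl":73,"upo":17}

Answer: {"czn":17,"f":65,"hxl":61,"jvl":97,"pl":73,"upo":17}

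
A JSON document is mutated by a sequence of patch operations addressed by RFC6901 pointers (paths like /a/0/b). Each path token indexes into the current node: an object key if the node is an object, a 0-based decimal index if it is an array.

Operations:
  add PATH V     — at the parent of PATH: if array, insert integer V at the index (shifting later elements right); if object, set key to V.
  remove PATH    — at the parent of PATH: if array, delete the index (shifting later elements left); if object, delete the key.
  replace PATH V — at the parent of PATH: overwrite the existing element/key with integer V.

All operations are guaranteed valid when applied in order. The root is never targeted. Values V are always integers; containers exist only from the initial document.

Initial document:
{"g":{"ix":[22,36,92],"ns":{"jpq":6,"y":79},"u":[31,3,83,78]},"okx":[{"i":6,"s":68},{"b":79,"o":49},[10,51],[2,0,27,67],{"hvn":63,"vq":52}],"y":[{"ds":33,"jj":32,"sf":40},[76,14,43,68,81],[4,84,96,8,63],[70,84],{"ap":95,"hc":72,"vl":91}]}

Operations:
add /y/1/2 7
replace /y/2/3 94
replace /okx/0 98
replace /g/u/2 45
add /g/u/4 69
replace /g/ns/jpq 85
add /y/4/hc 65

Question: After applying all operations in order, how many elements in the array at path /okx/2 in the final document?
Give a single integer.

After op 1 (add /y/1/2 7): {"g":{"ix":[22,36,92],"ns":{"jpq":6,"y":79},"u":[31,3,83,78]},"okx":[{"i":6,"s":68},{"b":79,"o":49},[10,51],[2,0,27,67],{"hvn":63,"vq":52}],"y":[{"ds":33,"jj":32,"sf":40},[76,14,7,43,68,81],[4,84,96,8,63],[70,84],{"ap":95,"hc":72,"vl":91}]}
After op 2 (replace /y/2/3 94): {"g":{"ix":[22,36,92],"ns":{"jpq":6,"y":79},"u":[31,3,83,78]},"okx":[{"i":6,"s":68},{"b":79,"o":49},[10,51],[2,0,27,67],{"hvn":63,"vq":52}],"y":[{"ds":33,"jj":32,"sf":40},[76,14,7,43,68,81],[4,84,96,94,63],[70,84],{"ap":95,"hc":72,"vl":91}]}
After op 3 (replace /okx/0 98): {"g":{"ix":[22,36,92],"ns":{"jpq":6,"y":79},"u":[31,3,83,78]},"okx":[98,{"b":79,"o":49},[10,51],[2,0,27,67],{"hvn":63,"vq":52}],"y":[{"ds":33,"jj":32,"sf":40},[76,14,7,43,68,81],[4,84,96,94,63],[70,84],{"ap":95,"hc":72,"vl":91}]}
After op 4 (replace /g/u/2 45): {"g":{"ix":[22,36,92],"ns":{"jpq":6,"y":79},"u":[31,3,45,78]},"okx":[98,{"b":79,"o":49},[10,51],[2,0,27,67],{"hvn":63,"vq":52}],"y":[{"ds":33,"jj":32,"sf":40},[76,14,7,43,68,81],[4,84,96,94,63],[70,84],{"ap":95,"hc":72,"vl":91}]}
After op 5 (add /g/u/4 69): {"g":{"ix":[22,36,92],"ns":{"jpq":6,"y":79},"u":[31,3,45,78,69]},"okx":[98,{"b":79,"o":49},[10,51],[2,0,27,67],{"hvn":63,"vq":52}],"y":[{"ds":33,"jj":32,"sf":40},[76,14,7,43,68,81],[4,84,96,94,63],[70,84],{"ap":95,"hc":72,"vl":91}]}
After op 6 (replace /g/ns/jpq 85): {"g":{"ix":[22,36,92],"ns":{"jpq":85,"y":79},"u":[31,3,45,78,69]},"okx":[98,{"b":79,"o":49},[10,51],[2,0,27,67],{"hvn":63,"vq":52}],"y":[{"ds":33,"jj":32,"sf":40},[76,14,7,43,68,81],[4,84,96,94,63],[70,84],{"ap":95,"hc":72,"vl":91}]}
After op 7 (add /y/4/hc 65): {"g":{"ix":[22,36,92],"ns":{"jpq":85,"y":79},"u":[31,3,45,78,69]},"okx":[98,{"b":79,"o":49},[10,51],[2,0,27,67],{"hvn":63,"vq":52}],"y":[{"ds":33,"jj":32,"sf":40},[76,14,7,43,68,81],[4,84,96,94,63],[70,84],{"ap":95,"hc":65,"vl":91}]}
Size at path /okx/2: 2

Answer: 2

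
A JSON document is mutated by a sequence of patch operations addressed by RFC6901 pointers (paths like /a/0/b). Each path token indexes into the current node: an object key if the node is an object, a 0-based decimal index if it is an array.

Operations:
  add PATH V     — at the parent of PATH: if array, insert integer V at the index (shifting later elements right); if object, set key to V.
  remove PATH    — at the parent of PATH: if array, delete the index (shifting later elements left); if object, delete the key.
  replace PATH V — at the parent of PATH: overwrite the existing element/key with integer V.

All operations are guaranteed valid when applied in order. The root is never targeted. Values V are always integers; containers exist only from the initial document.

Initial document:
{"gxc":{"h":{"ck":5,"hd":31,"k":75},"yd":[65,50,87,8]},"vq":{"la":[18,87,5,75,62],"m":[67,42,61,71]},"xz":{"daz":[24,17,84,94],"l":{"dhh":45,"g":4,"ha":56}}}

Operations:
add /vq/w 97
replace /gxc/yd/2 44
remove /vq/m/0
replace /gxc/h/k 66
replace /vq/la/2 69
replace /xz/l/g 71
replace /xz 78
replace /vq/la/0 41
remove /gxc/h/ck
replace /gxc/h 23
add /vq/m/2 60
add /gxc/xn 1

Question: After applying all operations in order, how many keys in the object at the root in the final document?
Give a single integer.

Answer: 3

Derivation:
After op 1 (add /vq/w 97): {"gxc":{"h":{"ck":5,"hd":31,"k":75},"yd":[65,50,87,8]},"vq":{"la":[18,87,5,75,62],"m":[67,42,61,71],"w":97},"xz":{"daz":[24,17,84,94],"l":{"dhh":45,"g":4,"ha":56}}}
After op 2 (replace /gxc/yd/2 44): {"gxc":{"h":{"ck":5,"hd":31,"k":75},"yd":[65,50,44,8]},"vq":{"la":[18,87,5,75,62],"m":[67,42,61,71],"w":97},"xz":{"daz":[24,17,84,94],"l":{"dhh":45,"g":4,"ha":56}}}
After op 3 (remove /vq/m/0): {"gxc":{"h":{"ck":5,"hd":31,"k":75},"yd":[65,50,44,8]},"vq":{"la":[18,87,5,75,62],"m":[42,61,71],"w":97},"xz":{"daz":[24,17,84,94],"l":{"dhh":45,"g":4,"ha":56}}}
After op 4 (replace /gxc/h/k 66): {"gxc":{"h":{"ck":5,"hd":31,"k":66},"yd":[65,50,44,8]},"vq":{"la":[18,87,5,75,62],"m":[42,61,71],"w":97},"xz":{"daz":[24,17,84,94],"l":{"dhh":45,"g":4,"ha":56}}}
After op 5 (replace /vq/la/2 69): {"gxc":{"h":{"ck":5,"hd":31,"k":66},"yd":[65,50,44,8]},"vq":{"la":[18,87,69,75,62],"m":[42,61,71],"w":97},"xz":{"daz":[24,17,84,94],"l":{"dhh":45,"g":4,"ha":56}}}
After op 6 (replace /xz/l/g 71): {"gxc":{"h":{"ck":5,"hd":31,"k":66},"yd":[65,50,44,8]},"vq":{"la":[18,87,69,75,62],"m":[42,61,71],"w":97},"xz":{"daz":[24,17,84,94],"l":{"dhh":45,"g":71,"ha":56}}}
After op 7 (replace /xz 78): {"gxc":{"h":{"ck":5,"hd":31,"k":66},"yd":[65,50,44,8]},"vq":{"la":[18,87,69,75,62],"m":[42,61,71],"w":97},"xz":78}
After op 8 (replace /vq/la/0 41): {"gxc":{"h":{"ck":5,"hd":31,"k":66},"yd":[65,50,44,8]},"vq":{"la":[41,87,69,75,62],"m":[42,61,71],"w":97},"xz":78}
After op 9 (remove /gxc/h/ck): {"gxc":{"h":{"hd":31,"k":66},"yd":[65,50,44,8]},"vq":{"la":[41,87,69,75,62],"m":[42,61,71],"w":97},"xz":78}
After op 10 (replace /gxc/h 23): {"gxc":{"h":23,"yd":[65,50,44,8]},"vq":{"la":[41,87,69,75,62],"m":[42,61,71],"w":97},"xz":78}
After op 11 (add /vq/m/2 60): {"gxc":{"h":23,"yd":[65,50,44,8]},"vq":{"la":[41,87,69,75,62],"m":[42,61,60,71],"w":97},"xz":78}
After op 12 (add /gxc/xn 1): {"gxc":{"h":23,"xn":1,"yd":[65,50,44,8]},"vq":{"la":[41,87,69,75,62],"m":[42,61,60,71],"w":97},"xz":78}
Size at the root: 3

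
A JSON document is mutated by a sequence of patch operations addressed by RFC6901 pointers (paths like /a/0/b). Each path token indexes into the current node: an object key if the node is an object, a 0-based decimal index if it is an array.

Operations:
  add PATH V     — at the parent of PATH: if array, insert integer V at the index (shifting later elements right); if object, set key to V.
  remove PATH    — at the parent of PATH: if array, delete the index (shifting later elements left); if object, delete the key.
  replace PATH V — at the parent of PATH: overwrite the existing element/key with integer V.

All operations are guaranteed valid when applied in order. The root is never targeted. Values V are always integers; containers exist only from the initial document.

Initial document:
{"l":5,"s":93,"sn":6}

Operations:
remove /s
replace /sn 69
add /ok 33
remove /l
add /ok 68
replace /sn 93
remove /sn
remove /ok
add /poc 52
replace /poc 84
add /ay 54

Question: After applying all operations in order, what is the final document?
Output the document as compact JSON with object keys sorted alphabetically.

After op 1 (remove /s): {"l":5,"sn":6}
After op 2 (replace /sn 69): {"l":5,"sn":69}
After op 3 (add /ok 33): {"l":5,"ok":33,"sn":69}
After op 4 (remove /l): {"ok":33,"sn":69}
After op 5 (add /ok 68): {"ok":68,"sn":69}
After op 6 (replace /sn 93): {"ok":68,"sn":93}
After op 7 (remove /sn): {"ok":68}
After op 8 (remove /ok): {}
After op 9 (add /poc 52): {"poc":52}
After op 10 (replace /poc 84): {"poc":84}
After op 11 (add /ay 54): {"ay":54,"poc":84}

Answer: {"ay":54,"poc":84}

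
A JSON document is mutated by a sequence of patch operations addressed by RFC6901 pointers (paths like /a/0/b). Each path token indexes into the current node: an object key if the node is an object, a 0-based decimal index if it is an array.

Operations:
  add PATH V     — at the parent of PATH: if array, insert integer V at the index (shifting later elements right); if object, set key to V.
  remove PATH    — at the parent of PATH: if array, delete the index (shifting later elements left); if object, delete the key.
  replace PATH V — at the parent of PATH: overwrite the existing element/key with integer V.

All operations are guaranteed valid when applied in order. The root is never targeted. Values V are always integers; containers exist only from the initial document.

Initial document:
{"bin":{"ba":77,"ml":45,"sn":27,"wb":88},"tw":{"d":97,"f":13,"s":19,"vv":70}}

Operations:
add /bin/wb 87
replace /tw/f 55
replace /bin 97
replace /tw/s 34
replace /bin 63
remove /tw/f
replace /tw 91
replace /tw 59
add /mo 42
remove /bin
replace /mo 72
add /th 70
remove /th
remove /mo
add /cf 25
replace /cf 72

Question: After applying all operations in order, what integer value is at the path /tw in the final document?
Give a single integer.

After op 1 (add /bin/wb 87): {"bin":{"ba":77,"ml":45,"sn":27,"wb":87},"tw":{"d":97,"f":13,"s":19,"vv":70}}
After op 2 (replace /tw/f 55): {"bin":{"ba":77,"ml":45,"sn":27,"wb":87},"tw":{"d":97,"f":55,"s":19,"vv":70}}
After op 3 (replace /bin 97): {"bin":97,"tw":{"d":97,"f":55,"s":19,"vv":70}}
After op 4 (replace /tw/s 34): {"bin":97,"tw":{"d":97,"f":55,"s":34,"vv":70}}
After op 5 (replace /bin 63): {"bin":63,"tw":{"d":97,"f":55,"s":34,"vv":70}}
After op 6 (remove /tw/f): {"bin":63,"tw":{"d":97,"s":34,"vv":70}}
After op 7 (replace /tw 91): {"bin":63,"tw":91}
After op 8 (replace /tw 59): {"bin":63,"tw":59}
After op 9 (add /mo 42): {"bin":63,"mo":42,"tw":59}
After op 10 (remove /bin): {"mo":42,"tw":59}
After op 11 (replace /mo 72): {"mo":72,"tw":59}
After op 12 (add /th 70): {"mo":72,"th":70,"tw":59}
After op 13 (remove /th): {"mo":72,"tw":59}
After op 14 (remove /mo): {"tw":59}
After op 15 (add /cf 25): {"cf":25,"tw":59}
After op 16 (replace /cf 72): {"cf":72,"tw":59}
Value at /tw: 59

Answer: 59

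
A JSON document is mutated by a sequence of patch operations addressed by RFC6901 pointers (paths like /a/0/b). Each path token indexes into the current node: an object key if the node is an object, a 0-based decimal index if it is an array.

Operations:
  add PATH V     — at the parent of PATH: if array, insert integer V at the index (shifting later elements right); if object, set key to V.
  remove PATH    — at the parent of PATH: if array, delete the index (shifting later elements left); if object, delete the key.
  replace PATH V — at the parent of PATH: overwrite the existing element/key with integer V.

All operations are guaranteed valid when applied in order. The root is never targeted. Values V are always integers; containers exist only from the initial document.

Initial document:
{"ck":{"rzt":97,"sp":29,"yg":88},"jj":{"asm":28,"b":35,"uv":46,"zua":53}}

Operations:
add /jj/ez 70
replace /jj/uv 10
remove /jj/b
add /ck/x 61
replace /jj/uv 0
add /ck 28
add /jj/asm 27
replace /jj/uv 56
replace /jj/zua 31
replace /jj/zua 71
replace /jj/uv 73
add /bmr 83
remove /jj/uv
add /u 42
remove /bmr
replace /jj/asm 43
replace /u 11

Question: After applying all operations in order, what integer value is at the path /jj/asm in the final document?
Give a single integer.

After op 1 (add /jj/ez 70): {"ck":{"rzt":97,"sp":29,"yg":88},"jj":{"asm":28,"b":35,"ez":70,"uv":46,"zua":53}}
After op 2 (replace /jj/uv 10): {"ck":{"rzt":97,"sp":29,"yg":88},"jj":{"asm":28,"b":35,"ez":70,"uv":10,"zua":53}}
After op 3 (remove /jj/b): {"ck":{"rzt":97,"sp":29,"yg":88},"jj":{"asm":28,"ez":70,"uv":10,"zua":53}}
After op 4 (add /ck/x 61): {"ck":{"rzt":97,"sp":29,"x":61,"yg":88},"jj":{"asm":28,"ez":70,"uv":10,"zua":53}}
After op 5 (replace /jj/uv 0): {"ck":{"rzt":97,"sp":29,"x":61,"yg":88},"jj":{"asm":28,"ez":70,"uv":0,"zua":53}}
After op 6 (add /ck 28): {"ck":28,"jj":{"asm":28,"ez":70,"uv":0,"zua":53}}
After op 7 (add /jj/asm 27): {"ck":28,"jj":{"asm":27,"ez":70,"uv":0,"zua":53}}
After op 8 (replace /jj/uv 56): {"ck":28,"jj":{"asm":27,"ez":70,"uv":56,"zua":53}}
After op 9 (replace /jj/zua 31): {"ck":28,"jj":{"asm":27,"ez":70,"uv":56,"zua":31}}
After op 10 (replace /jj/zua 71): {"ck":28,"jj":{"asm":27,"ez":70,"uv":56,"zua":71}}
After op 11 (replace /jj/uv 73): {"ck":28,"jj":{"asm":27,"ez":70,"uv":73,"zua":71}}
After op 12 (add /bmr 83): {"bmr":83,"ck":28,"jj":{"asm":27,"ez":70,"uv":73,"zua":71}}
After op 13 (remove /jj/uv): {"bmr":83,"ck":28,"jj":{"asm":27,"ez":70,"zua":71}}
After op 14 (add /u 42): {"bmr":83,"ck":28,"jj":{"asm":27,"ez":70,"zua":71},"u":42}
After op 15 (remove /bmr): {"ck":28,"jj":{"asm":27,"ez":70,"zua":71},"u":42}
After op 16 (replace /jj/asm 43): {"ck":28,"jj":{"asm":43,"ez":70,"zua":71},"u":42}
After op 17 (replace /u 11): {"ck":28,"jj":{"asm":43,"ez":70,"zua":71},"u":11}
Value at /jj/asm: 43

Answer: 43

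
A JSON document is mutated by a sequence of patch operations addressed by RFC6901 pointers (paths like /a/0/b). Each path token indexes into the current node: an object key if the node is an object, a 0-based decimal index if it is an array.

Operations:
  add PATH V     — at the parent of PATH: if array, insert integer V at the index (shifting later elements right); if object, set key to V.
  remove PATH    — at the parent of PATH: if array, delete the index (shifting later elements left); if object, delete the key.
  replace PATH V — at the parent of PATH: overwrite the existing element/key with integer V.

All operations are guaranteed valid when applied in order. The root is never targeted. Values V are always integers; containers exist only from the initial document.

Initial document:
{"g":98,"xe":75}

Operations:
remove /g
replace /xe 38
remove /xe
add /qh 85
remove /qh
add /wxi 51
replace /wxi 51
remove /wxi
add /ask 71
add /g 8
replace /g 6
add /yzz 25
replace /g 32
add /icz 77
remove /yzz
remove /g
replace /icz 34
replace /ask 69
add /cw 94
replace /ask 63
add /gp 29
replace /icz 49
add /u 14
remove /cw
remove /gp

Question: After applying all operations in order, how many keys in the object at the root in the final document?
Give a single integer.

Answer: 3

Derivation:
After op 1 (remove /g): {"xe":75}
After op 2 (replace /xe 38): {"xe":38}
After op 3 (remove /xe): {}
After op 4 (add /qh 85): {"qh":85}
After op 5 (remove /qh): {}
After op 6 (add /wxi 51): {"wxi":51}
After op 7 (replace /wxi 51): {"wxi":51}
After op 8 (remove /wxi): {}
After op 9 (add /ask 71): {"ask":71}
After op 10 (add /g 8): {"ask":71,"g":8}
After op 11 (replace /g 6): {"ask":71,"g":6}
After op 12 (add /yzz 25): {"ask":71,"g":6,"yzz":25}
After op 13 (replace /g 32): {"ask":71,"g":32,"yzz":25}
After op 14 (add /icz 77): {"ask":71,"g":32,"icz":77,"yzz":25}
After op 15 (remove /yzz): {"ask":71,"g":32,"icz":77}
After op 16 (remove /g): {"ask":71,"icz":77}
After op 17 (replace /icz 34): {"ask":71,"icz":34}
After op 18 (replace /ask 69): {"ask":69,"icz":34}
After op 19 (add /cw 94): {"ask":69,"cw":94,"icz":34}
After op 20 (replace /ask 63): {"ask":63,"cw":94,"icz":34}
After op 21 (add /gp 29): {"ask":63,"cw":94,"gp":29,"icz":34}
After op 22 (replace /icz 49): {"ask":63,"cw":94,"gp":29,"icz":49}
After op 23 (add /u 14): {"ask":63,"cw":94,"gp":29,"icz":49,"u":14}
After op 24 (remove /cw): {"ask":63,"gp":29,"icz":49,"u":14}
After op 25 (remove /gp): {"ask":63,"icz":49,"u":14}
Size at the root: 3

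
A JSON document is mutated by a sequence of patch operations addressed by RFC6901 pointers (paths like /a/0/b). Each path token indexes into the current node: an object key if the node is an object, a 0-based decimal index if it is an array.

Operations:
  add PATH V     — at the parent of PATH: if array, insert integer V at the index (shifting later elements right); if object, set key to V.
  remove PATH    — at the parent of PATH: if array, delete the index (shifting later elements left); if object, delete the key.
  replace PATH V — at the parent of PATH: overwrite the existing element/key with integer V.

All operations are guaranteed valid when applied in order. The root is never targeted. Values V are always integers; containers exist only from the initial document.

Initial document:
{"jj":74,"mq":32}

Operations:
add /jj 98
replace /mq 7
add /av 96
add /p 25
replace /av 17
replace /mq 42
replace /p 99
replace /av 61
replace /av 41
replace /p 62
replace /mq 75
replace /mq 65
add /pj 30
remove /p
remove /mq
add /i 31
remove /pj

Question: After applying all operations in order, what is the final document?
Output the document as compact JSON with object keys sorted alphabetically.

Answer: {"av":41,"i":31,"jj":98}

Derivation:
After op 1 (add /jj 98): {"jj":98,"mq":32}
After op 2 (replace /mq 7): {"jj":98,"mq":7}
After op 3 (add /av 96): {"av":96,"jj":98,"mq":7}
After op 4 (add /p 25): {"av":96,"jj":98,"mq":7,"p":25}
After op 5 (replace /av 17): {"av":17,"jj":98,"mq":7,"p":25}
After op 6 (replace /mq 42): {"av":17,"jj":98,"mq":42,"p":25}
After op 7 (replace /p 99): {"av":17,"jj":98,"mq":42,"p":99}
After op 8 (replace /av 61): {"av":61,"jj":98,"mq":42,"p":99}
After op 9 (replace /av 41): {"av":41,"jj":98,"mq":42,"p":99}
After op 10 (replace /p 62): {"av":41,"jj":98,"mq":42,"p":62}
After op 11 (replace /mq 75): {"av":41,"jj":98,"mq":75,"p":62}
After op 12 (replace /mq 65): {"av":41,"jj":98,"mq":65,"p":62}
After op 13 (add /pj 30): {"av":41,"jj":98,"mq":65,"p":62,"pj":30}
After op 14 (remove /p): {"av":41,"jj":98,"mq":65,"pj":30}
After op 15 (remove /mq): {"av":41,"jj":98,"pj":30}
After op 16 (add /i 31): {"av":41,"i":31,"jj":98,"pj":30}
After op 17 (remove /pj): {"av":41,"i":31,"jj":98}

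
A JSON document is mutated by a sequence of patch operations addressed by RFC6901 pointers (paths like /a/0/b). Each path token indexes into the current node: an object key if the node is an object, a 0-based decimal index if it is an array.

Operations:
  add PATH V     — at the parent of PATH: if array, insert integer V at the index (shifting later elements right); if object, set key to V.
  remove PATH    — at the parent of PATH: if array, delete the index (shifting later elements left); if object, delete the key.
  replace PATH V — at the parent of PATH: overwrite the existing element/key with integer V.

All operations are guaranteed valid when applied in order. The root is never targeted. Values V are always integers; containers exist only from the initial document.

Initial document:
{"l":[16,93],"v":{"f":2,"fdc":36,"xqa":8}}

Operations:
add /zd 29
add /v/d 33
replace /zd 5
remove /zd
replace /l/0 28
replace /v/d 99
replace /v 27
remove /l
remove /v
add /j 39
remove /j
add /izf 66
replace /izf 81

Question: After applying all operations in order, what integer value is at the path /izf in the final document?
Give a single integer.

Answer: 81

Derivation:
After op 1 (add /zd 29): {"l":[16,93],"v":{"f":2,"fdc":36,"xqa":8},"zd":29}
After op 2 (add /v/d 33): {"l":[16,93],"v":{"d":33,"f":2,"fdc":36,"xqa":8},"zd":29}
After op 3 (replace /zd 5): {"l":[16,93],"v":{"d":33,"f":2,"fdc":36,"xqa":8},"zd":5}
After op 4 (remove /zd): {"l":[16,93],"v":{"d":33,"f":2,"fdc":36,"xqa":8}}
After op 5 (replace /l/0 28): {"l":[28,93],"v":{"d":33,"f":2,"fdc":36,"xqa":8}}
After op 6 (replace /v/d 99): {"l":[28,93],"v":{"d":99,"f":2,"fdc":36,"xqa":8}}
After op 7 (replace /v 27): {"l":[28,93],"v":27}
After op 8 (remove /l): {"v":27}
After op 9 (remove /v): {}
After op 10 (add /j 39): {"j":39}
After op 11 (remove /j): {}
After op 12 (add /izf 66): {"izf":66}
After op 13 (replace /izf 81): {"izf":81}
Value at /izf: 81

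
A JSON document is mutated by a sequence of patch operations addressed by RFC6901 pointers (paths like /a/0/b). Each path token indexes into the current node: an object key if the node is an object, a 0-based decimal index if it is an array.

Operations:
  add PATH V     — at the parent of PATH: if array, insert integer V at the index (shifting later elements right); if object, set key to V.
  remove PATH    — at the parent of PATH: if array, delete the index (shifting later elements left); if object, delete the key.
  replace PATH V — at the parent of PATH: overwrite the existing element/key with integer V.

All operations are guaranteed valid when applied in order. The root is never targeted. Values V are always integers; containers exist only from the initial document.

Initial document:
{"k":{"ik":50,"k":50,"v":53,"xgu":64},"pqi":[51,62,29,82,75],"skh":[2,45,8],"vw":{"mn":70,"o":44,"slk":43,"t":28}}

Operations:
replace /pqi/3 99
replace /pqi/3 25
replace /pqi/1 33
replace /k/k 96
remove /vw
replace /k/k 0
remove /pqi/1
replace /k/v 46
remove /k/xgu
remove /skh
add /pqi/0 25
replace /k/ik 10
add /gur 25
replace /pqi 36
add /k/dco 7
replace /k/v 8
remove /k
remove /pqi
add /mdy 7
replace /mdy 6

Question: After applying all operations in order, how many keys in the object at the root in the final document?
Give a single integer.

Answer: 2

Derivation:
After op 1 (replace /pqi/3 99): {"k":{"ik":50,"k":50,"v":53,"xgu":64},"pqi":[51,62,29,99,75],"skh":[2,45,8],"vw":{"mn":70,"o":44,"slk":43,"t":28}}
After op 2 (replace /pqi/3 25): {"k":{"ik":50,"k":50,"v":53,"xgu":64},"pqi":[51,62,29,25,75],"skh":[2,45,8],"vw":{"mn":70,"o":44,"slk":43,"t":28}}
After op 3 (replace /pqi/1 33): {"k":{"ik":50,"k":50,"v":53,"xgu":64},"pqi":[51,33,29,25,75],"skh":[2,45,8],"vw":{"mn":70,"o":44,"slk":43,"t":28}}
After op 4 (replace /k/k 96): {"k":{"ik":50,"k":96,"v":53,"xgu":64},"pqi":[51,33,29,25,75],"skh":[2,45,8],"vw":{"mn":70,"o":44,"slk":43,"t":28}}
After op 5 (remove /vw): {"k":{"ik":50,"k":96,"v":53,"xgu":64},"pqi":[51,33,29,25,75],"skh":[2,45,8]}
After op 6 (replace /k/k 0): {"k":{"ik":50,"k":0,"v":53,"xgu":64},"pqi":[51,33,29,25,75],"skh":[2,45,8]}
After op 7 (remove /pqi/1): {"k":{"ik":50,"k":0,"v":53,"xgu":64},"pqi":[51,29,25,75],"skh":[2,45,8]}
After op 8 (replace /k/v 46): {"k":{"ik":50,"k":0,"v":46,"xgu":64},"pqi":[51,29,25,75],"skh":[2,45,8]}
After op 9 (remove /k/xgu): {"k":{"ik":50,"k":0,"v":46},"pqi":[51,29,25,75],"skh":[2,45,8]}
After op 10 (remove /skh): {"k":{"ik":50,"k":0,"v":46},"pqi":[51,29,25,75]}
After op 11 (add /pqi/0 25): {"k":{"ik":50,"k":0,"v":46},"pqi":[25,51,29,25,75]}
After op 12 (replace /k/ik 10): {"k":{"ik":10,"k":0,"v":46},"pqi":[25,51,29,25,75]}
After op 13 (add /gur 25): {"gur":25,"k":{"ik":10,"k":0,"v":46},"pqi":[25,51,29,25,75]}
After op 14 (replace /pqi 36): {"gur":25,"k":{"ik":10,"k":0,"v":46},"pqi":36}
After op 15 (add /k/dco 7): {"gur":25,"k":{"dco":7,"ik":10,"k":0,"v":46},"pqi":36}
After op 16 (replace /k/v 8): {"gur":25,"k":{"dco":7,"ik":10,"k":0,"v":8},"pqi":36}
After op 17 (remove /k): {"gur":25,"pqi":36}
After op 18 (remove /pqi): {"gur":25}
After op 19 (add /mdy 7): {"gur":25,"mdy":7}
After op 20 (replace /mdy 6): {"gur":25,"mdy":6}
Size at the root: 2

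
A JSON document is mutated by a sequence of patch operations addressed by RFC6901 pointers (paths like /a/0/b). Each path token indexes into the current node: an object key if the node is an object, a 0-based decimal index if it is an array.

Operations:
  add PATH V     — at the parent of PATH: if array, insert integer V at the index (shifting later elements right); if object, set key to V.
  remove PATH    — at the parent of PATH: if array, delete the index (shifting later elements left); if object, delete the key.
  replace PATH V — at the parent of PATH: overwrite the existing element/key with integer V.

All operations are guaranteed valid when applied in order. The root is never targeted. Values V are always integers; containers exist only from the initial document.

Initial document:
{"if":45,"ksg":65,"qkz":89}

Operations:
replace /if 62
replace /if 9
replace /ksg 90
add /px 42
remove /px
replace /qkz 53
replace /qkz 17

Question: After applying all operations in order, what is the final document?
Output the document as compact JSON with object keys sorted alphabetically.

Answer: {"if":9,"ksg":90,"qkz":17}

Derivation:
After op 1 (replace /if 62): {"if":62,"ksg":65,"qkz":89}
After op 2 (replace /if 9): {"if":9,"ksg":65,"qkz":89}
After op 3 (replace /ksg 90): {"if":9,"ksg":90,"qkz":89}
After op 4 (add /px 42): {"if":9,"ksg":90,"px":42,"qkz":89}
After op 5 (remove /px): {"if":9,"ksg":90,"qkz":89}
After op 6 (replace /qkz 53): {"if":9,"ksg":90,"qkz":53}
After op 7 (replace /qkz 17): {"if":9,"ksg":90,"qkz":17}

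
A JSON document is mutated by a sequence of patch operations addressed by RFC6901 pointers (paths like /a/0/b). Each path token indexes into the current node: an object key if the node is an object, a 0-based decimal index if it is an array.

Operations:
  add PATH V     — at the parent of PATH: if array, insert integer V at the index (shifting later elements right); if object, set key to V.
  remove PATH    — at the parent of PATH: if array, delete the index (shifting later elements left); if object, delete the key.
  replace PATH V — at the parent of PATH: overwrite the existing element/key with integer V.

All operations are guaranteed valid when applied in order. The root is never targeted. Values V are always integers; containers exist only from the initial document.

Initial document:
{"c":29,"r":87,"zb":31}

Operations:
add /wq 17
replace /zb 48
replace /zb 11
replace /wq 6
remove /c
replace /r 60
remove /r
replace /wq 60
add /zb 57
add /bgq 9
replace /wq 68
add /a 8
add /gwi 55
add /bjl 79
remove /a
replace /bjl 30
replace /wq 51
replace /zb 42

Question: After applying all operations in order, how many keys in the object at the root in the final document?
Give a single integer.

Answer: 5

Derivation:
After op 1 (add /wq 17): {"c":29,"r":87,"wq":17,"zb":31}
After op 2 (replace /zb 48): {"c":29,"r":87,"wq":17,"zb":48}
After op 3 (replace /zb 11): {"c":29,"r":87,"wq":17,"zb":11}
After op 4 (replace /wq 6): {"c":29,"r":87,"wq":6,"zb":11}
After op 5 (remove /c): {"r":87,"wq":6,"zb":11}
After op 6 (replace /r 60): {"r":60,"wq":6,"zb":11}
After op 7 (remove /r): {"wq":6,"zb":11}
After op 8 (replace /wq 60): {"wq":60,"zb":11}
After op 9 (add /zb 57): {"wq":60,"zb":57}
After op 10 (add /bgq 9): {"bgq":9,"wq":60,"zb":57}
After op 11 (replace /wq 68): {"bgq":9,"wq":68,"zb":57}
After op 12 (add /a 8): {"a":8,"bgq":9,"wq":68,"zb":57}
After op 13 (add /gwi 55): {"a":8,"bgq":9,"gwi":55,"wq":68,"zb":57}
After op 14 (add /bjl 79): {"a":8,"bgq":9,"bjl":79,"gwi":55,"wq":68,"zb":57}
After op 15 (remove /a): {"bgq":9,"bjl":79,"gwi":55,"wq":68,"zb":57}
After op 16 (replace /bjl 30): {"bgq":9,"bjl":30,"gwi":55,"wq":68,"zb":57}
After op 17 (replace /wq 51): {"bgq":9,"bjl":30,"gwi":55,"wq":51,"zb":57}
After op 18 (replace /zb 42): {"bgq":9,"bjl":30,"gwi":55,"wq":51,"zb":42}
Size at the root: 5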